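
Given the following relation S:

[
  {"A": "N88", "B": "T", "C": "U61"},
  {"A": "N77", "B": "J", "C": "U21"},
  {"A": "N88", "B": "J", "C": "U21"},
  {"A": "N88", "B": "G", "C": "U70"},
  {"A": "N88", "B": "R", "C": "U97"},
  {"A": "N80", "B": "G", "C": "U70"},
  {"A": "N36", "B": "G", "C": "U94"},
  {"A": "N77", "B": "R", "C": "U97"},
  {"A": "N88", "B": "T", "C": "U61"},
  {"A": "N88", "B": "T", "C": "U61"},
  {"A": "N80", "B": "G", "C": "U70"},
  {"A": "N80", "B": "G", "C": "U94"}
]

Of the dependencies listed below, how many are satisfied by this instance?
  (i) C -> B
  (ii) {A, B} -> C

1

(i) C -> B: every LHS value maps to a single RHS value — holds.
(ii) {A, B} -> C: (A=N80, B=G): 3 rows → C takes values {U70, U94} — violation — fails.
1 of the 2 dependencies holds.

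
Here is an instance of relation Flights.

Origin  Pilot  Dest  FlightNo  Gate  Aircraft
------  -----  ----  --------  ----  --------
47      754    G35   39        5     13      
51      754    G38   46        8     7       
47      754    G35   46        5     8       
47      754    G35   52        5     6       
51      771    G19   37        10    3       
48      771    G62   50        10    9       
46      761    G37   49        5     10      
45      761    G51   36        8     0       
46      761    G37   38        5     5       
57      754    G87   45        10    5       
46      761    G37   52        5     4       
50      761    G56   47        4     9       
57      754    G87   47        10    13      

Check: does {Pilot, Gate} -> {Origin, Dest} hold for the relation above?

(Pilot=754, Gate=5): 3 rows → {Origin,Dest} = (47, G35), (47, G35), (47, G35) ✓
(Pilot=754, Gate=8): 1 row → {Origin,Dest} = (51, G38) ✓
(Pilot=771, Gate=10): 2 rows → {Origin,Dest} takes values {(51, G19), (48, G62)} — violation
(Pilot=761, Gate=5): 3 rows → {Origin,Dest} = (46, G37), (46, G37), (46, G37) ✓
(Pilot=761, Gate=8): 1 row → {Origin,Dest} = (45, G51) ✓
(Pilot=754, Gate=10): 2 rows → {Origin,Dest} = (57, G87), (57, G87) ✓
(Pilot=761, Gate=4): 1 row → {Origin,Dest} = (50, G56) ✓
Two rows agree on {Pilot, Gate} but differ on {Origin, Dest}, so {Pilot, Gate} -> {Origin, Dest} does not hold.

No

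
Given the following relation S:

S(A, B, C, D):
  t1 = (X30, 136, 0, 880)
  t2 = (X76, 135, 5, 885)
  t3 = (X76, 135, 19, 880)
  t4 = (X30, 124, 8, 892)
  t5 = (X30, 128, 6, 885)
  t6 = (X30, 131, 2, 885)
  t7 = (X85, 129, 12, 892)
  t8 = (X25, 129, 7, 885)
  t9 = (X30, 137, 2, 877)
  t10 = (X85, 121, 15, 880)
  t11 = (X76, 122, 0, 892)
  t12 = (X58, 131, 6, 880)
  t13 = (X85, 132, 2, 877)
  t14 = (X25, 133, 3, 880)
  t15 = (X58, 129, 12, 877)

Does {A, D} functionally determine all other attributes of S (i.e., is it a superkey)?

Rows 5 and 6 have the same {A, D} value (A=X30, D=885) but are distinct tuples, so {A, D} does not determine every attribute — not a superkey.

No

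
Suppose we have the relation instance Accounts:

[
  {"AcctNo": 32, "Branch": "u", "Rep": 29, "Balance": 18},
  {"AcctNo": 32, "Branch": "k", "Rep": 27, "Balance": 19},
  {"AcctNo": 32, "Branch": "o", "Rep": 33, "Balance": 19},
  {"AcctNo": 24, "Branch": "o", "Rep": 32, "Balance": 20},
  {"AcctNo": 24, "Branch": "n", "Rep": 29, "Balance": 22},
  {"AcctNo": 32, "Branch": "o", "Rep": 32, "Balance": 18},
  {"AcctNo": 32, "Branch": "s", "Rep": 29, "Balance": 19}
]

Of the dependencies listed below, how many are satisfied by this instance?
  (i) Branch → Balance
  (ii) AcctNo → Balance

0

(i) Branch → Balance: Branch=o: 3 rows → Balance takes values {19, 20, 18} — violation — fails.
(ii) AcctNo → Balance: AcctNo=32: 5 rows → Balance takes values {18, 19} — violation; AcctNo=24: 2 rows → Balance takes values {20, 22} — violation — fails.
None of the 2 dependencies hold.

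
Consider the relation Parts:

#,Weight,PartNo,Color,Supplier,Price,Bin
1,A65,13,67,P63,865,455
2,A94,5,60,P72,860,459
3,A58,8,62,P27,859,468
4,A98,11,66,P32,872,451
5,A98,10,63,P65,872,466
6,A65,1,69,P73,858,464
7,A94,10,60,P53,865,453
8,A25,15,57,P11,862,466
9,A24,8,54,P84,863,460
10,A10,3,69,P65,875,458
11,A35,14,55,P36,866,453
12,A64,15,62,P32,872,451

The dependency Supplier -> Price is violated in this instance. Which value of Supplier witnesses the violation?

Supplier=P63: row 1 → Price = 865 ✓
Supplier=P72: row 2 → Price = 860 ✓
Supplier=P27: row 3 → Price = 859 ✓
Supplier=P32: rows 4, 12 → Price = 872, 872 ✓
Supplier=P65: rows 5, 10 → Price takes values {872, 875} — violation
Supplier=P73: row 6 → Price = 858 ✓
Supplier=P53: row 7 → Price = 865 ✓
Supplier=P11: row 8 → Price = 862 ✓
Supplier=P84: row 9 → Price = 863 ✓
Supplier=P36: row 11 → Price = 866 ✓
The only Supplier value with inconsistent Price is Supplier=P65.

P65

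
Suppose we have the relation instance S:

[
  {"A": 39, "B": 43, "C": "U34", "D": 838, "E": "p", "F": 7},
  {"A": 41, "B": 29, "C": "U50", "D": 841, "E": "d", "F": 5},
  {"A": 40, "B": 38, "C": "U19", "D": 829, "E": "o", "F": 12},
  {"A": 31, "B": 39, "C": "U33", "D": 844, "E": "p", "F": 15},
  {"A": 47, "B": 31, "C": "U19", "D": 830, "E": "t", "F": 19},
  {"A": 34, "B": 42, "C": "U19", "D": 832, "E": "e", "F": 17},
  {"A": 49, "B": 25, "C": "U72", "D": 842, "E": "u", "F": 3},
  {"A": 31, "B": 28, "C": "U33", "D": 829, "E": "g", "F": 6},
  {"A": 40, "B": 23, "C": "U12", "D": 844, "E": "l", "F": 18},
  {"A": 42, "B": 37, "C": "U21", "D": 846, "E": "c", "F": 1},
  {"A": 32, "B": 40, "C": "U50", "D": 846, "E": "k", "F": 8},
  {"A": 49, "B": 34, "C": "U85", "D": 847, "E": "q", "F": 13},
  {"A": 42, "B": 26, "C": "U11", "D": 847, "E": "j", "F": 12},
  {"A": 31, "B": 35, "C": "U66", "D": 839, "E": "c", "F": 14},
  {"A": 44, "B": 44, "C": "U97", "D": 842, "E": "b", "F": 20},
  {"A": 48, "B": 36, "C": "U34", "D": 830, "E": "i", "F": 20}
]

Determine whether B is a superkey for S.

All 16 rows have distinct B values, so B → (all attributes) holds and B is a superkey.

Yes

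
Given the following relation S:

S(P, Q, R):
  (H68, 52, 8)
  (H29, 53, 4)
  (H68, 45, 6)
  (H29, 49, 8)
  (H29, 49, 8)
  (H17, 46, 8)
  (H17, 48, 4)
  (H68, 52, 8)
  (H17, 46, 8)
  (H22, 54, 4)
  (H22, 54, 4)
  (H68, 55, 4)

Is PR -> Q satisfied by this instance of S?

(P=H68, R=8): 2 rows → Q = 52, 52 ✓
(P=H29, R=4): 1 row → Q = 53 ✓
(P=H68, R=6): 1 row → Q = 45 ✓
(P=H29, R=8): 2 rows → Q = 49, 49 ✓
(P=H17, R=8): 2 rows → Q = 46, 46 ✓
(P=H17, R=4): 1 row → Q = 48 ✓
(P=H22, R=4): 2 rows → Q = 54, 54 ✓
(P=H68, R=4): 1 row → Q = 55 ✓
Every PR value is associated with a single Q value, so PR -> Q holds.

Yes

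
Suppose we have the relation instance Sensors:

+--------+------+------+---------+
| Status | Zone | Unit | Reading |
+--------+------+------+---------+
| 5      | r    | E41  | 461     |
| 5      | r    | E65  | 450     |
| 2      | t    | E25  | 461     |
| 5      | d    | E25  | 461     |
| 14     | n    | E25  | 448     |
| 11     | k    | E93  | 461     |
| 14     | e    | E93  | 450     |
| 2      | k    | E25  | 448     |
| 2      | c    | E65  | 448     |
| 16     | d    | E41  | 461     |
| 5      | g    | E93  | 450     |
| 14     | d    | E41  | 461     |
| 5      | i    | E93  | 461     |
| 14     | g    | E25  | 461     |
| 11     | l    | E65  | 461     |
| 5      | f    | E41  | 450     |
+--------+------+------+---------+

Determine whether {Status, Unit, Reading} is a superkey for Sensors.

Yes

All 16 rows have distinct {Status, Unit, Reading} values, so {Status, Unit, Reading} → (all attributes) holds and {Status, Unit, Reading} is a superkey.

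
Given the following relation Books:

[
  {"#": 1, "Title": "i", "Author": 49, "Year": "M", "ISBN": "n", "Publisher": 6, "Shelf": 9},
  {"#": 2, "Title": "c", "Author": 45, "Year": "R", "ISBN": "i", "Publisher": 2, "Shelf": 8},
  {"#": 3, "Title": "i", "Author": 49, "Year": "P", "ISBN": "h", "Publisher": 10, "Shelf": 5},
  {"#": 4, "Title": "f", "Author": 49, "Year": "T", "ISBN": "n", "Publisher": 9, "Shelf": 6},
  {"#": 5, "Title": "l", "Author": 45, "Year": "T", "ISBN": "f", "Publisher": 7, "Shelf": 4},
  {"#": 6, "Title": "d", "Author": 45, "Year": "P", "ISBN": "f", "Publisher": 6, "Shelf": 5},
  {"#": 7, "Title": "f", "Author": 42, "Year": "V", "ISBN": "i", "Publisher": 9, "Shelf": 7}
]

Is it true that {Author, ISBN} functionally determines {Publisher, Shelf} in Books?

No

(Author=49, ISBN=n): rows 1, 4 → {Publisher,Shelf} takes values {(6, 9), (9, 6)} — violation
(Author=45, ISBN=i): row 2 → {Publisher,Shelf} = (2, 8) ✓
(Author=49, ISBN=h): row 3 → {Publisher,Shelf} = (10, 5) ✓
(Author=45, ISBN=f): rows 5, 6 → {Publisher,Shelf} takes values {(7, 4), (6, 5)} — violation
(Author=42, ISBN=i): row 7 → {Publisher,Shelf} = (9, 7) ✓
Two rows agree on {Author, ISBN} but differ on {Publisher, Shelf}, so {Author, ISBN} -> {Publisher, Shelf} does not hold.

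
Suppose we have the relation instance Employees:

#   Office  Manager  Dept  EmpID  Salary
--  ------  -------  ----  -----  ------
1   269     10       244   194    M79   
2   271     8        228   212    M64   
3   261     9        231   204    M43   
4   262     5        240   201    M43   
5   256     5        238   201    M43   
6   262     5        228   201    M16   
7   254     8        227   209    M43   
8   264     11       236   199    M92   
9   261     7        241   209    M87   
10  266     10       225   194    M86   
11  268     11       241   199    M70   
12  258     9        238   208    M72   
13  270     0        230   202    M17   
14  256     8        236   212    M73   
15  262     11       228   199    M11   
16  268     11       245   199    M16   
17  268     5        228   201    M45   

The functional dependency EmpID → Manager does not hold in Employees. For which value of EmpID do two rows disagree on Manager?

209

EmpID=194: rows 1, 10 → Manager = 10, 10 ✓
EmpID=212: rows 2, 14 → Manager = 8, 8 ✓
EmpID=204: row 3 → Manager = 9 ✓
EmpID=201: rows 4, 5, 6, 17 → Manager = 5, 5, 5, 5 ✓
EmpID=209: rows 7, 9 → Manager takes values {8, 7} — violation
EmpID=199: rows 8, 11, 15, 16 → Manager = 11, 11, 11, 11 ✓
EmpID=208: row 12 → Manager = 9 ✓
EmpID=202: row 13 → Manager = 0 ✓
The only EmpID value with inconsistent Manager is EmpID=209.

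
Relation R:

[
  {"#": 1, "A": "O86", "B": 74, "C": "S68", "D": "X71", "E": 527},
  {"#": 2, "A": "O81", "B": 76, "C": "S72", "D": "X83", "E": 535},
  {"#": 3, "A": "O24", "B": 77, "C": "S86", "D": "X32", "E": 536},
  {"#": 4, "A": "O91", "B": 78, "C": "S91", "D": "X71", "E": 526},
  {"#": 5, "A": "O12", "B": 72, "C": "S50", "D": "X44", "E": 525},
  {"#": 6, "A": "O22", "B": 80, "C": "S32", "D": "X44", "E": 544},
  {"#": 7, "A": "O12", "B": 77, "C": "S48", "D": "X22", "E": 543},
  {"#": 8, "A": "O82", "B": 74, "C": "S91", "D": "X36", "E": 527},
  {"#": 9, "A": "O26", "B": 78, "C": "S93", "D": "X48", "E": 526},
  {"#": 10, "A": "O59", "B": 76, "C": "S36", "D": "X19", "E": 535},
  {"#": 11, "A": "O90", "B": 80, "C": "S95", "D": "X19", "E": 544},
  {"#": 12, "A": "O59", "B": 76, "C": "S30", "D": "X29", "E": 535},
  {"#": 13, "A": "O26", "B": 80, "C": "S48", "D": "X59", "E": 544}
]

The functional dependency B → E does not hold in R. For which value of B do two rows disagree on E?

B=74: rows 1, 8 → E = 527, 527 ✓
B=76: rows 2, 10, 12 → E = 535, 535, 535 ✓
B=77: rows 3, 7 → E takes values {536, 543} — violation
B=78: rows 4, 9 → E = 526, 526 ✓
B=72: row 5 → E = 525 ✓
B=80: rows 6, 11, 13 → E = 544, 544, 544 ✓
The only B value with inconsistent E is B=77.

77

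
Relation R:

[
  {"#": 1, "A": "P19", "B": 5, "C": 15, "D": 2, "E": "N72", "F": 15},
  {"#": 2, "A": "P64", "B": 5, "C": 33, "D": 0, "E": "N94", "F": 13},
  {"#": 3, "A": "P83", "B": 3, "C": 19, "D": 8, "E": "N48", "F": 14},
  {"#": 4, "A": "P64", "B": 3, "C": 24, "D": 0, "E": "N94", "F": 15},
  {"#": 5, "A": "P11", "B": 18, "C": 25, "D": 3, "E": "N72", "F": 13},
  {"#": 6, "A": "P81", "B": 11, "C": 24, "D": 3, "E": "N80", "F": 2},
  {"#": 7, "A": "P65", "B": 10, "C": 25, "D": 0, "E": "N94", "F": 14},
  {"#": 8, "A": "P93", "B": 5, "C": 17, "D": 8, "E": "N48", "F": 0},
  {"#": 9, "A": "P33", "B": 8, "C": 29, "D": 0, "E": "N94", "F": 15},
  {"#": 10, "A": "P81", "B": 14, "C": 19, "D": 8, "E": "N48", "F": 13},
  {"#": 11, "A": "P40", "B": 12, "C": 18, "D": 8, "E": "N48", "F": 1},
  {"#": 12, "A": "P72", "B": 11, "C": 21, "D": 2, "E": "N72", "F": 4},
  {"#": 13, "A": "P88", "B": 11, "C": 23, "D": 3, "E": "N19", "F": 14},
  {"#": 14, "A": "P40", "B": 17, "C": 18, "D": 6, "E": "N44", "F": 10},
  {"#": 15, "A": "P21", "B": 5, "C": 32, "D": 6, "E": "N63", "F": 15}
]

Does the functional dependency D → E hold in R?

No

D=2: rows 1, 12 → E = N72, N72 ✓
D=0: rows 2, 4, 7, 9 → E = N94, N94, N94, N94 ✓
D=8: rows 3, 8, 10, 11 → E = N48, N48, N48, N48 ✓
D=3: rows 5, 6, 13 → E takes values {N72, N80, N19} — violation
D=6: rows 14, 15 → E takes values {N44, N63} — violation
Two rows agree on D but differ on E, so D → E does not hold.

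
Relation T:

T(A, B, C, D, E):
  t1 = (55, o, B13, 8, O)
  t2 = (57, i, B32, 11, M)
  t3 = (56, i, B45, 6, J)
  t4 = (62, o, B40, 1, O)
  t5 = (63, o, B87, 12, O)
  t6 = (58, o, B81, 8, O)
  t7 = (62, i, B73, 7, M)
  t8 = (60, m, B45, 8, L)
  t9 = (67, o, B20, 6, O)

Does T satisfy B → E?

B=o: rows 1, 4, 5, 6, 9 → E = O, O, O, O, O ✓
B=i: rows 2, 3, 7 → E takes values {M, J} — violation
B=m: row 8 → E = L ✓
Two rows agree on B but differ on E, so B → E does not hold.

No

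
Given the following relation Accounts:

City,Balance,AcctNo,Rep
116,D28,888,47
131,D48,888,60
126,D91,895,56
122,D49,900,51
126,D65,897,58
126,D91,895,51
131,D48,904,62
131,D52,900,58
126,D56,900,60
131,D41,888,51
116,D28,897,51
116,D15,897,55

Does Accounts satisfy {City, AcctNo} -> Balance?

(City=116, AcctNo=888): 1 row → Balance = D28 ✓
(City=131, AcctNo=888): 2 rows → Balance takes values {D48, D41} — violation
(City=126, AcctNo=895): 2 rows → Balance = D91, D91 ✓
(City=122, AcctNo=900): 1 row → Balance = D49 ✓
(City=126, AcctNo=897): 1 row → Balance = D65 ✓
(City=131, AcctNo=904): 1 row → Balance = D48 ✓
(City=131, AcctNo=900): 1 row → Balance = D52 ✓
(City=126, AcctNo=900): 1 row → Balance = D56 ✓
(City=116, AcctNo=897): 2 rows → Balance takes values {D28, D15} — violation
Two rows agree on {City, AcctNo} but differ on Balance, so {City, AcctNo} -> Balance does not hold.

No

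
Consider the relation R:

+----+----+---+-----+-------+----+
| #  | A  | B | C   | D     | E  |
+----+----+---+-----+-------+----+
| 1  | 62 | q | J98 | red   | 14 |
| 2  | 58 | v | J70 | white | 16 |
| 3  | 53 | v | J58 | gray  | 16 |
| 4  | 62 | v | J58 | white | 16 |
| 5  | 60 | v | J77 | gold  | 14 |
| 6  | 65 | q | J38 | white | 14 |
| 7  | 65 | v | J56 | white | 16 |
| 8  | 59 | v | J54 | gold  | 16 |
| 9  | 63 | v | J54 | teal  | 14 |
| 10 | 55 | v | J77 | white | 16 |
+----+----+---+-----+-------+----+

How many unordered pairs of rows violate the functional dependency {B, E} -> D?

11

(B=q, E=14): violating pairs (1,6) — 1 pair.
(B=v, E=16): violating pairs (2,3), (2,8), (3,4), (3,7), (3,8), (3,10), (4,8), (7,8), (8,10) — 9 pairs.
(B=v, E=14): violating pairs (5,9) — 1 pair.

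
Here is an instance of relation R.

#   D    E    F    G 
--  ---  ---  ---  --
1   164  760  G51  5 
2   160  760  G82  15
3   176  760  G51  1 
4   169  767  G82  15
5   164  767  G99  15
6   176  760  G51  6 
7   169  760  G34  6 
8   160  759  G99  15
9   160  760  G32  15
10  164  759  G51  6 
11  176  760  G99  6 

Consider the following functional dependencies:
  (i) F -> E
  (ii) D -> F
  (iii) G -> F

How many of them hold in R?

(i) F -> E: F=G51: rows 1, 3, 6, 10 → E takes values {760, 759} — violation; F=G82: rows 2, 4 → E takes values {760, 767} — violation; F=G99: rows 5, 8, 11 → E takes values {767, 759, 760} — violation — fails.
(ii) D -> F: D=164: rows 1, 5, 10 → F takes values {G51, G99} — violation; D=160: rows 2, 8, 9 → F takes values {G82, G99, G32} — violation; D=176: rows 3, 6, 11 → F takes values {G51, G99} — violation; D=169: rows 4, 7 → F takes values {G82, G34} — violation — fails.
(iii) G -> F: G=15: rows 2, 4, 5, 8, 9 → F takes values {G82, G99, G32} — violation; G=6: rows 6, 7, 10, 11 → F takes values {G51, G34, G99} — violation — fails.
None of the 3 dependencies hold.

0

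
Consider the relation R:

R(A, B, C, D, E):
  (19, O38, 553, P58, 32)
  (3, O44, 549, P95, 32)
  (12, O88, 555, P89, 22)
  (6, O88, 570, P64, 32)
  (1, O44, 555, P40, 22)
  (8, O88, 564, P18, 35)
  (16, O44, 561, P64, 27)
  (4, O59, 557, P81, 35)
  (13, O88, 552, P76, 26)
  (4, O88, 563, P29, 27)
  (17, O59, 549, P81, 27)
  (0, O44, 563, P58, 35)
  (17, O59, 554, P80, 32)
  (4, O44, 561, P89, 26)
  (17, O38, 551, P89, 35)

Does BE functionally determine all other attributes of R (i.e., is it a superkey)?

Yes

All 15 rows have distinct BE values, so BE → (all attributes) holds and BE is a superkey.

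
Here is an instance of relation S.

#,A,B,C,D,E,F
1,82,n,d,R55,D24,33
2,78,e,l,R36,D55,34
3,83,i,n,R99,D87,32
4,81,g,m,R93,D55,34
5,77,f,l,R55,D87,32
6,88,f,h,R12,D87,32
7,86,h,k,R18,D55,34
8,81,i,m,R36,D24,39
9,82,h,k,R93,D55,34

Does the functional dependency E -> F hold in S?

No

E=D24: rows 1, 8 → F takes values {33, 39} — violation
E=D55: rows 2, 4, 7, 9 → F = 34, 34, 34, 34 ✓
E=D87: rows 3, 5, 6 → F = 32, 32, 32 ✓
Two rows agree on E but differ on F, so E -> F does not hold.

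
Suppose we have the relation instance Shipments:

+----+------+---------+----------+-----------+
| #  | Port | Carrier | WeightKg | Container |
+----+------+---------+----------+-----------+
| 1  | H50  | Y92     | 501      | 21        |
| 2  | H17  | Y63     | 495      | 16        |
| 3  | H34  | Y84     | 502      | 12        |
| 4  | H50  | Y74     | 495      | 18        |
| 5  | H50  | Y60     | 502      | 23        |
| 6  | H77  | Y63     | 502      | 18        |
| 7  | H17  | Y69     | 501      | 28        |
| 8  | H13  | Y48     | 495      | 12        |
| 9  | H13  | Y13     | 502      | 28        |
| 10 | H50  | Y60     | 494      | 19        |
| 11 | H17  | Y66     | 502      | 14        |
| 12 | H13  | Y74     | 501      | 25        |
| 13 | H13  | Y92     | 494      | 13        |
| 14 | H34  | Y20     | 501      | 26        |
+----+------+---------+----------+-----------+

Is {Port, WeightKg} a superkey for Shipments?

All 14 rows have distinct {Port, WeightKg} values, so {Port, WeightKg} → (all attributes) holds and {Port, WeightKg} is a superkey.

Yes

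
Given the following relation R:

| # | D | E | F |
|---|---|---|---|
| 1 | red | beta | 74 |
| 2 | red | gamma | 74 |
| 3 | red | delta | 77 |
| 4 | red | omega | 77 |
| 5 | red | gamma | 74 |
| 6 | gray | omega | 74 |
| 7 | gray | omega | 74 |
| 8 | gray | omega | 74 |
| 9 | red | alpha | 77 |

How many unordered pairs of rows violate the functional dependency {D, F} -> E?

(D=red, F=74): violating pairs (1,2), (1,5) — 2 pairs.
(D=red, F=77): violating pairs (3,4), (3,9), (4,9) — 3 pairs.
(D=gray, F=74): all 3 rows agree on E — 0 pairs.

5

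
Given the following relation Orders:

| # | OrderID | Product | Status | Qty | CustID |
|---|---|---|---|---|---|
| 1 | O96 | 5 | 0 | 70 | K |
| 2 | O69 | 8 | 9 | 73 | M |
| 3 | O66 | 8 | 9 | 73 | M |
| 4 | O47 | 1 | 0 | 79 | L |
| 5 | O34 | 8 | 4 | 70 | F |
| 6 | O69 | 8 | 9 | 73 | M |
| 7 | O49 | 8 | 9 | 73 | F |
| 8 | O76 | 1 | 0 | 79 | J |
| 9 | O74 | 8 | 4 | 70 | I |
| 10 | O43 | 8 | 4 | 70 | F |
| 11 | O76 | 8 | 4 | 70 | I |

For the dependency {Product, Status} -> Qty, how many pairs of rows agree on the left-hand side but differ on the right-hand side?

(Product=8, Status=9): all 4 rows agree on Qty — 0 pairs.
(Product=1, Status=0): all 2 rows agree on Qty — 0 pairs.
(Product=8, Status=4): all 4 rows agree on Qty — 0 pairs.

0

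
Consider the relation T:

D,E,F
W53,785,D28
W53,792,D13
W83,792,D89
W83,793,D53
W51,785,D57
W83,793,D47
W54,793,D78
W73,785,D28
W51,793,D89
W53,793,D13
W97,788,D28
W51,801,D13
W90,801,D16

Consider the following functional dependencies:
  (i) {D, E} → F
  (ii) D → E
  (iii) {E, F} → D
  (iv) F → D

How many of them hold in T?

0

(i) {D, E} → F: (D=W83, E=793): 2 rows → F takes values {D53, D47} — violation — fails.
(ii) D → E: D=W53: 3 rows → E takes values {785, 792, 793} — violation; D=W83: 3 rows → E takes values {792, 793} — violation; D=W51: 3 rows → E takes values {785, 793, 801} — violation — fails.
(iii) {E, F} → D: (E=785, F=D28): 2 rows → D takes values {W53, W73} — violation — fails.
(iv) F → D: F=D28: 3 rows → D takes values {W53, W73, W97} — violation; F=D13: 3 rows → D takes values {W53, W51} — violation; F=D89: 2 rows → D takes values {W83, W51} — violation — fails.
None of the 4 dependencies hold.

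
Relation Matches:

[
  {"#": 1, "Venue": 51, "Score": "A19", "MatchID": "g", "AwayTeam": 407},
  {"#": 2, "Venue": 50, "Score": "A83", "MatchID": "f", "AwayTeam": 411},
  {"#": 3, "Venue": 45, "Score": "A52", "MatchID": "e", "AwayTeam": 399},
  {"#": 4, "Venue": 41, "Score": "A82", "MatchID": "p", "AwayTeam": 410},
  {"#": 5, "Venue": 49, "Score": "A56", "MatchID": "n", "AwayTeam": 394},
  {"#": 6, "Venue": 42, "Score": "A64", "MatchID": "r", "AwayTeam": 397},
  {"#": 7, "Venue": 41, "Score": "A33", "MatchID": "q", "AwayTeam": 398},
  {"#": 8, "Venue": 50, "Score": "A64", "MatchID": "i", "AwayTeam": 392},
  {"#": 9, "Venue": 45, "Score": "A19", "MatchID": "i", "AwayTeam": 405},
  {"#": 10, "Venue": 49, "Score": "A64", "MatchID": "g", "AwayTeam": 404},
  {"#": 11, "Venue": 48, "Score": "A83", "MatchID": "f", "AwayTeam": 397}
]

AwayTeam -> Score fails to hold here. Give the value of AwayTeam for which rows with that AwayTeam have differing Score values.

397

AwayTeam=407: row 1 → Score = A19 ✓
AwayTeam=411: row 2 → Score = A83 ✓
AwayTeam=399: row 3 → Score = A52 ✓
AwayTeam=410: row 4 → Score = A82 ✓
AwayTeam=394: row 5 → Score = A56 ✓
AwayTeam=397: rows 6, 11 → Score takes values {A64, A83} — violation
AwayTeam=398: row 7 → Score = A33 ✓
AwayTeam=392: row 8 → Score = A64 ✓
AwayTeam=405: row 9 → Score = A19 ✓
AwayTeam=404: row 10 → Score = A64 ✓
The only AwayTeam value with inconsistent Score is AwayTeam=397.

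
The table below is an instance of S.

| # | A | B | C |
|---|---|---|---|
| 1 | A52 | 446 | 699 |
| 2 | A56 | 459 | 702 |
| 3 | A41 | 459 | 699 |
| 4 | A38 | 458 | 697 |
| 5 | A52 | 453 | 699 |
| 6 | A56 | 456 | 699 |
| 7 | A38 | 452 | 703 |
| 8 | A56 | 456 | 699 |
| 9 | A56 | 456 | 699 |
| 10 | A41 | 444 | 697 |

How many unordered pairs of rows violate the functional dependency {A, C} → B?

(A=A52, C=699): violating pairs (1,5) — 1 pair.
(A=A56, C=699): all 3 rows agree on B — 0 pairs.

1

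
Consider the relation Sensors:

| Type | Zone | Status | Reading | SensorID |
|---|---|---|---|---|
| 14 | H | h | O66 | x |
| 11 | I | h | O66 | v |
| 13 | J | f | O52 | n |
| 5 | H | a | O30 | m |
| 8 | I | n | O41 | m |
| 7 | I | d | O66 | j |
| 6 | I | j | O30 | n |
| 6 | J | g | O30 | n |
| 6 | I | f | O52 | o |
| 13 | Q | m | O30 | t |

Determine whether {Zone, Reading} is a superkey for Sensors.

No

Two distinct rows share (Zone=I, Reading=O66), so {Zone, Reading} does not determine every attribute — not a superkey.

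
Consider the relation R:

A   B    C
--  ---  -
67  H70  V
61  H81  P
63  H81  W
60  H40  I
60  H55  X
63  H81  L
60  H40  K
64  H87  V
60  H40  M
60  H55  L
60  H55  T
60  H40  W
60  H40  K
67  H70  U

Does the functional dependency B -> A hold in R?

B=H70: 2 rows → A = 67, 67 ✓
B=H81: 3 rows → A takes values {61, 63} — violation
B=H40: 5 rows → A = 60, 60, 60, 60, 60 ✓
B=H55: 3 rows → A = 60, 60, 60 ✓
B=H87: 1 row → A = 64 ✓
Two rows agree on B but differ on A, so B -> A does not hold.

No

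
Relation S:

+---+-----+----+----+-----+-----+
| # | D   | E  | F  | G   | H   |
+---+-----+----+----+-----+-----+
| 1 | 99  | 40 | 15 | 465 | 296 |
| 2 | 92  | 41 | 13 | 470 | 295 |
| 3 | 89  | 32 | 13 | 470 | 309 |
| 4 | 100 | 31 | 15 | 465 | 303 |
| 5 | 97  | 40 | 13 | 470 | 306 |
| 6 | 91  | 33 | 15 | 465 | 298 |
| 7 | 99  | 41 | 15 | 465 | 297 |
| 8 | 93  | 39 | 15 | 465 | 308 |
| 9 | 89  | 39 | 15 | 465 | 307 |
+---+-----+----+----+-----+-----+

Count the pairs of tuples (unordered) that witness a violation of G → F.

0

G=465: all 6 rows agree on F — 0 pairs.
G=470: all 3 rows agree on F — 0 pairs.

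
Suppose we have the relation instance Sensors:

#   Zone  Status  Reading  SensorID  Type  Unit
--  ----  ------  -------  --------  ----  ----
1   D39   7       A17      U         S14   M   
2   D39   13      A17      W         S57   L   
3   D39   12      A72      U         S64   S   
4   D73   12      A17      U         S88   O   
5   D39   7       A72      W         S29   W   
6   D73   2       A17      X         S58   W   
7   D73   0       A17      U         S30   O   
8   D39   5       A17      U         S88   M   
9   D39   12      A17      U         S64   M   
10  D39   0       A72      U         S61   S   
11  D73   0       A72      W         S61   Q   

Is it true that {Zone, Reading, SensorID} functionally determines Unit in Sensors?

Yes

(Zone=D39, Reading=A17, SensorID=U): rows 1, 8, 9 → Unit = M, M, M ✓
(Zone=D39, Reading=A17, SensorID=W): row 2 → Unit = L ✓
(Zone=D39, Reading=A72, SensorID=U): rows 3, 10 → Unit = S, S ✓
(Zone=D73, Reading=A17, SensorID=U): rows 4, 7 → Unit = O, O ✓
(Zone=D39, Reading=A72, SensorID=W): row 5 → Unit = W ✓
(Zone=D73, Reading=A17, SensorID=X): row 6 → Unit = W ✓
(Zone=D73, Reading=A72, SensorID=W): row 11 → Unit = Q ✓
Every {Zone, Reading, SensorID} value is associated with a single Unit value, so {Zone, Reading, SensorID} → Unit holds.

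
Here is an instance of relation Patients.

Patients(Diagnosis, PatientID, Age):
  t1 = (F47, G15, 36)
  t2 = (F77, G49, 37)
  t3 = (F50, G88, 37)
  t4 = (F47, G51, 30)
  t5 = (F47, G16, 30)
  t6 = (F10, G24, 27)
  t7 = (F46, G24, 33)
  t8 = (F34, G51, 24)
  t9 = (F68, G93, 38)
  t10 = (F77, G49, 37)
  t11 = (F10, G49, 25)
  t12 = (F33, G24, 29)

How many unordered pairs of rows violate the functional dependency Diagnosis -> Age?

3

Diagnosis=F47: violating pairs (1,4), (1,5) — 2 pairs.
Diagnosis=F77: all 2 rows agree on Age — 0 pairs.
Diagnosis=F10: violating pairs (6,11) — 1 pair.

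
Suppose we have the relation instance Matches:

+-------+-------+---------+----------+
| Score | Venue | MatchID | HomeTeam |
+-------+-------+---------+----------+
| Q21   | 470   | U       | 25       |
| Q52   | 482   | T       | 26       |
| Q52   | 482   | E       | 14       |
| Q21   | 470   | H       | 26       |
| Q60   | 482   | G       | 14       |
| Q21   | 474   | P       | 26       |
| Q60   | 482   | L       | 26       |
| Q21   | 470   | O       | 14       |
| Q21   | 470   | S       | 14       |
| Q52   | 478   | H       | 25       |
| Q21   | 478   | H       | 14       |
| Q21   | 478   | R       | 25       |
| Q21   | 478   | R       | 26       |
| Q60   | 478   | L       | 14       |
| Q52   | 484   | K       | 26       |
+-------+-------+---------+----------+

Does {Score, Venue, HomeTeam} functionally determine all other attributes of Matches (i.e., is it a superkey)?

No

Two distinct rows share (Score=Q21, Venue=470, HomeTeam=14), so {Score, Venue, HomeTeam} does not determine every attribute — not a superkey.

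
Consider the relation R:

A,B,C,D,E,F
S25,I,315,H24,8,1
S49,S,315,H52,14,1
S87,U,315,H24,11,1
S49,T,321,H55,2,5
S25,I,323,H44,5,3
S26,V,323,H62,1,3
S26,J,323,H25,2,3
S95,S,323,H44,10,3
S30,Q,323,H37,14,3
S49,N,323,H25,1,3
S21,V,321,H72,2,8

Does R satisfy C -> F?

C=315: 3 rows → F = 1, 1, 1 ✓
C=321: 2 rows → F takes values {5, 8} — violation
C=323: 6 rows → F = 3, 3, 3, 3, 3, 3 ✓
Two rows agree on C but differ on F, so C -> F does not hold.

No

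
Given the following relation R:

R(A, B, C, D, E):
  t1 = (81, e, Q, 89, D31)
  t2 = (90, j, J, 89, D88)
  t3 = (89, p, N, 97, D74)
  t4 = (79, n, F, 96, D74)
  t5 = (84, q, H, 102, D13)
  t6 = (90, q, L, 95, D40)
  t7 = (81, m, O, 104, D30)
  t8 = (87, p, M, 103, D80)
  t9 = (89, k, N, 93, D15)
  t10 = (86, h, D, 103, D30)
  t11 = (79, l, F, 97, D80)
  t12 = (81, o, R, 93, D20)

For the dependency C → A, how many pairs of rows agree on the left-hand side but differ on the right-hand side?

0

C=N: all 2 rows agree on A — 0 pairs.
C=F: all 2 rows agree on A — 0 pairs.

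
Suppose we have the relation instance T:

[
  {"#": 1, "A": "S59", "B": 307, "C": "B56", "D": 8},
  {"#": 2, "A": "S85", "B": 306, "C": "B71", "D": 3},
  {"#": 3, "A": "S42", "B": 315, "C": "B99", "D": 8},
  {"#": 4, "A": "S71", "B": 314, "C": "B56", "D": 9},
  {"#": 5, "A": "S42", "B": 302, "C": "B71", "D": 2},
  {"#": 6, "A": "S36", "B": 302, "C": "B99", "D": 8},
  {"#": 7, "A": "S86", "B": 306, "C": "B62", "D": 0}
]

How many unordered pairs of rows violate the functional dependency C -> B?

C=B56: violating pairs (1,4) — 1 pair.
C=B71: violating pairs (2,5) — 1 pair.
C=B99: violating pairs (3,6) — 1 pair.

3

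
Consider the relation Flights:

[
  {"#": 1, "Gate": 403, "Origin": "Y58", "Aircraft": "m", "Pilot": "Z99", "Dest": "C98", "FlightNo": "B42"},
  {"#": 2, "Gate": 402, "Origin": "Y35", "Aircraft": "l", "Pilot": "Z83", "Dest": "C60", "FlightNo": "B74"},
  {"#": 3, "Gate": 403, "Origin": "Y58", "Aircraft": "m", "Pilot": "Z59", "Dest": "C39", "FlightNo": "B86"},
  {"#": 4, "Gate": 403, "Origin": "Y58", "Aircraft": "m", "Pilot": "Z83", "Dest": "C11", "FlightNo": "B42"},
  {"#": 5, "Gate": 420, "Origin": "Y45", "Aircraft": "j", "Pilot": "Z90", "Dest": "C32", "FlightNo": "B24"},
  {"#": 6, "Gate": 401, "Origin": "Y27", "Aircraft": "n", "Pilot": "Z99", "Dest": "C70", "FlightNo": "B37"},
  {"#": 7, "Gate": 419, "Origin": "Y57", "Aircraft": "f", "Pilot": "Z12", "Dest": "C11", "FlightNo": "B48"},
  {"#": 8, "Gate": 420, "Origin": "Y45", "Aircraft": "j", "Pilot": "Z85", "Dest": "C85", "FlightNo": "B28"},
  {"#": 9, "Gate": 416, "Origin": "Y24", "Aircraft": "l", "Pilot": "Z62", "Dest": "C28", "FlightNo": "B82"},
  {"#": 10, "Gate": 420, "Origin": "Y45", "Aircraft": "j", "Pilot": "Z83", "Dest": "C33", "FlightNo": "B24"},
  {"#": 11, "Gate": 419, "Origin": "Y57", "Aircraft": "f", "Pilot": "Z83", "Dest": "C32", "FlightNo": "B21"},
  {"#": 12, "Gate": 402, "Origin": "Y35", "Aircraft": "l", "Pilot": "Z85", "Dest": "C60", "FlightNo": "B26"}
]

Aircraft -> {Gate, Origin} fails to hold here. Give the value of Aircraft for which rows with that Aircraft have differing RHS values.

l

Aircraft=m: rows 1, 3, 4 → {Gate,Origin} = (403, Y58), (403, Y58), (403, Y58) ✓
Aircraft=l: rows 2, 9, 12 → {Gate,Origin} takes values {(402, Y35), (416, Y24)} — violation
Aircraft=j: rows 5, 8, 10 → {Gate,Origin} = (420, Y45), (420, Y45), (420, Y45) ✓
Aircraft=n: row 6 → {Gate,Origin} = (401, Y27) ✓
Aircraft=f: rows 7, 11 → {Gate,Origin} = (419, Y57), (419, Y57) ✓
The only Aircraft value with inconsistent RHS is Aircraft=l.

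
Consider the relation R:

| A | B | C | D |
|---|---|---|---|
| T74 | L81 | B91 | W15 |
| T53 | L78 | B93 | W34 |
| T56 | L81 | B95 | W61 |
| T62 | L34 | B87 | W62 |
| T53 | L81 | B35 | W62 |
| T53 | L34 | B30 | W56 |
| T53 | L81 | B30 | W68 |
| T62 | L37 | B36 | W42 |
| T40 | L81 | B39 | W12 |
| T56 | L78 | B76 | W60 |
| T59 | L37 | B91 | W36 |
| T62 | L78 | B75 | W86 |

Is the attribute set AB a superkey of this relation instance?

Two distinct rows share (A=T53, B=L81), so AB does not determine every attribute — not a superkey.

No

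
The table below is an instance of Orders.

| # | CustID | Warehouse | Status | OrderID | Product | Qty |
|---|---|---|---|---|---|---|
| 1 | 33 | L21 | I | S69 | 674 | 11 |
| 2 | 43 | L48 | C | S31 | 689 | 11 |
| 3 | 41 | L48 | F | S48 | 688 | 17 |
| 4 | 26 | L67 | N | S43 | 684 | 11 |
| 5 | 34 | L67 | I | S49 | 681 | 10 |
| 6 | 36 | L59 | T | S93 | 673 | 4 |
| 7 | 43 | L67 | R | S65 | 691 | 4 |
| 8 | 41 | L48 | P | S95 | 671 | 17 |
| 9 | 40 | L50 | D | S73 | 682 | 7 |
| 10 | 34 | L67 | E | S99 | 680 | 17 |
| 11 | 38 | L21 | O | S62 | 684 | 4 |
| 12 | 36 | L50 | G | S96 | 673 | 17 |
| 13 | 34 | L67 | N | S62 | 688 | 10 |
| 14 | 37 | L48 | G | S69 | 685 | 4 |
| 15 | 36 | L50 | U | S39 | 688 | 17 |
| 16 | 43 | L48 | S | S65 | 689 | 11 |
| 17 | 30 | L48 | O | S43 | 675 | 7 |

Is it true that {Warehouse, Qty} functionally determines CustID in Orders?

Yes

(Warehouse=L21, Qty=11): row 1 → CustID = 33 ✓
(Warehouse=L48, Qty=11): rows 2, 16 → CustID = 43, 43 ✓
(Warehouse=L48, Qty=17): rows 3, 8 → CustID = 41, 41 ✓
(Warehouse=L67, Qty=11): row 4 → CustID = 26 ✓
(Warehouse=L67, Qty=10): rows 5, 13 → CustID = 34, 34 ✓
(Warehouse=L59, Qty=4): row 6 → CustID = 36 ✓
(Warehouse=L67, Qty=4): row 7 → CustID = 43 ✓
(Warehouse=L50, Qty=7): row 9 → CustID = 40 ✓
(Warehouse=L67, Qty=17): row 10 → CustID = 34 ✓
(Warehouse=L21, Qty=4): row 11 → CustID = 38 ✓
(Warehouse=L50, Qty=17): rows 12, 15 → CustID = 36, 36 ✓
(Warehouse=L48, Qty=4): row 14 → CustID = 37 ✓
(Warehouse=L48, Qty=7): row 17 → CustID = 30 ✓
Every {Warehouse, Qty} value is associated with a single CustID value, so {Warehouse, Qty} → CustID holds.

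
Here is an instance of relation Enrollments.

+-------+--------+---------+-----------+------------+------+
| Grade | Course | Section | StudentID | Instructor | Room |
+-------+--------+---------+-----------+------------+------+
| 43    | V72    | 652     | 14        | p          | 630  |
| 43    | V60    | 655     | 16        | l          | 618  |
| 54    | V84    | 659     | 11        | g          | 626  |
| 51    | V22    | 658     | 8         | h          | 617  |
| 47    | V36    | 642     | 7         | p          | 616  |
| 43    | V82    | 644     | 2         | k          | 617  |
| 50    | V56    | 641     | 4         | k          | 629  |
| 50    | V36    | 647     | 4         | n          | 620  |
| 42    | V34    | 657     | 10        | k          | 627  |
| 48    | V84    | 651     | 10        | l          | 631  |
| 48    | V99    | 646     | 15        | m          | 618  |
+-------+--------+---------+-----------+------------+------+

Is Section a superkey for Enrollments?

All 11 rows have distinct Section values, so Section → (all attributes) holds and Section is a superkey.

Yes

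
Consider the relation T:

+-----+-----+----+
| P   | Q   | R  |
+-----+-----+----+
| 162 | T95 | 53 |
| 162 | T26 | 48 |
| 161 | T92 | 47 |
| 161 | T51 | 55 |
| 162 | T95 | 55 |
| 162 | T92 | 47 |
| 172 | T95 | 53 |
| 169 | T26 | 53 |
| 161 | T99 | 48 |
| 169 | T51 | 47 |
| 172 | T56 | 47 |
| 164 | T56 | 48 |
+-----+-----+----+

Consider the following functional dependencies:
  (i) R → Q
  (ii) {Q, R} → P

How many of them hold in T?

0

(i) R → Q: R=53: 3 rows → Q takes values {T95, T26} — violation; R=48: 3 rows → Q takes values {T26, T99, T56} — violation; R=47: 4 rows → Q takes values {T92, T51, T56} — violation; R=55: 2 rows → Q takes values {T51, T95} — violation — fails.
(ii) {Q, R} → P: (Q=T95, R=53): 2 rows → P takes values {162, 172} — violation; (Q=T92, R=47): 2 rows → P takes values {161, 162} — violation — fails.
None of the 2 dependencies hold.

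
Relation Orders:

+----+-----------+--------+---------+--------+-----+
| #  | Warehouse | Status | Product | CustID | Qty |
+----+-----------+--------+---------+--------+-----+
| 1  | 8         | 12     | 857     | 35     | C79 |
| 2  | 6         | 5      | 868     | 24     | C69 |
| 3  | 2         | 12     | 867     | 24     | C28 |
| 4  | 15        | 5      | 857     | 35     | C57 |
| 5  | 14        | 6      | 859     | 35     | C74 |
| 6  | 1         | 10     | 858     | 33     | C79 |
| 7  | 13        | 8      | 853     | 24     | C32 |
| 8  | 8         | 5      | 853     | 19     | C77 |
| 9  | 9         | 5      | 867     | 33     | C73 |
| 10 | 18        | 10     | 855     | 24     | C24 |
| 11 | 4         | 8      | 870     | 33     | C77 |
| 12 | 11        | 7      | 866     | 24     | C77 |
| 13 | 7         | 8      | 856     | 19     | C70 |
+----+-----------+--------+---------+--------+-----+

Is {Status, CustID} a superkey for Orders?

All 13 rows have distinct {Status, CustID} values, so {Status, CustID} → (all attributes) holds and {Status, CustID} is a superkey.

Yes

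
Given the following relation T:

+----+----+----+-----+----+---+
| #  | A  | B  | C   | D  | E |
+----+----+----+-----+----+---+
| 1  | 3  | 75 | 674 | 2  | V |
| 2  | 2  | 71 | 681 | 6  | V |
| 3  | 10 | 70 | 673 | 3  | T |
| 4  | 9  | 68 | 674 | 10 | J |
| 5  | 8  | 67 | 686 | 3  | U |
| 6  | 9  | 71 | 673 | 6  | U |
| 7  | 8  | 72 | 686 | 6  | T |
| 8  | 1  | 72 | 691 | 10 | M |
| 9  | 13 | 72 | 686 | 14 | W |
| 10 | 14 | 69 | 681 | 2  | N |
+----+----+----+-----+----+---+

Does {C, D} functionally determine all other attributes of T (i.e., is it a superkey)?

Yes

All 10 rows have distinct {C, D} values, so {C, D} → (all attributes) holds and {C, D} is a superkey.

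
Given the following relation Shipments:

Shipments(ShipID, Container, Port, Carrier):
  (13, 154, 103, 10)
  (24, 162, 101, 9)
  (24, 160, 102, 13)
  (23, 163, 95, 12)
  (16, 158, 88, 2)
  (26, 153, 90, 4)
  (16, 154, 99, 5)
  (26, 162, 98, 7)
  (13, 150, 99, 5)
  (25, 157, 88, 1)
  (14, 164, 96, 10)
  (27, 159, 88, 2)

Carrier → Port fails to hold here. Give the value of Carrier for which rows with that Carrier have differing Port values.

Carrier=10: 2 rows → Port takes values {103, 96} — violation
Carrier=9: 1 row → Port = 101 ✓
Carrier=13: 1 row → Port = 102 ✓
Carrier=12: 1 row → Port = 95 ✓
Carrier=2: 2 rows → Port = 88, 88 ✓
Carrier=4: 1 row → Port = 90 ✓
Carrier=5: 2 rows → Port = 99, 99 ✓
Carrier=7: 1 row → Port = 98 ✓
Carrier=1: 1 row → Port = 88 ✓
The only Carrier value with inconsistent Port is Carrier=10.

10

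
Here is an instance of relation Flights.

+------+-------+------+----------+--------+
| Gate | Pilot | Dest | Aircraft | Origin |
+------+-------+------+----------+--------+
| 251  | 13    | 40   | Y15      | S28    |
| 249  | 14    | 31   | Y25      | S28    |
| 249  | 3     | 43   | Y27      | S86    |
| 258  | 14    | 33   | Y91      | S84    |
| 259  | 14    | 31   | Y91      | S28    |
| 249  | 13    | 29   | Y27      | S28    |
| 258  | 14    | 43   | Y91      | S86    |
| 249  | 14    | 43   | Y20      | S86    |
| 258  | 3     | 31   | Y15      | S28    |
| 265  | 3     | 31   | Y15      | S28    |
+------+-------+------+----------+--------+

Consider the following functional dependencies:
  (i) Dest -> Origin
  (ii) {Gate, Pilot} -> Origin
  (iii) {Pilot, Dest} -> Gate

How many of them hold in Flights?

(i) Dest -> Origin: every LHS value maps to a single RHS value — holds.
(ii) {Gate, Pilot} -> Origin: (Gate=249, Pilot=14): 2 rows → Origin takes values {S28, S86} — violation; (Gate=258, Pilot=14): 2 rows → Origin takes values {S84, S86} — violation — fails.
(iii) {Pilot, Dest} -> Gate: (Pilot=14, Dest=31): 2 rows → Gate takes values {249, 259} — violation; (Pilot=14, Dest=43): 2 rows → Gate takes values {258, 249} — violation; (Pilot=3, Dest=31): 2 rows → Gate takes values {258, 265} — violation — fails.
1 of the 3 dependencies holds.

1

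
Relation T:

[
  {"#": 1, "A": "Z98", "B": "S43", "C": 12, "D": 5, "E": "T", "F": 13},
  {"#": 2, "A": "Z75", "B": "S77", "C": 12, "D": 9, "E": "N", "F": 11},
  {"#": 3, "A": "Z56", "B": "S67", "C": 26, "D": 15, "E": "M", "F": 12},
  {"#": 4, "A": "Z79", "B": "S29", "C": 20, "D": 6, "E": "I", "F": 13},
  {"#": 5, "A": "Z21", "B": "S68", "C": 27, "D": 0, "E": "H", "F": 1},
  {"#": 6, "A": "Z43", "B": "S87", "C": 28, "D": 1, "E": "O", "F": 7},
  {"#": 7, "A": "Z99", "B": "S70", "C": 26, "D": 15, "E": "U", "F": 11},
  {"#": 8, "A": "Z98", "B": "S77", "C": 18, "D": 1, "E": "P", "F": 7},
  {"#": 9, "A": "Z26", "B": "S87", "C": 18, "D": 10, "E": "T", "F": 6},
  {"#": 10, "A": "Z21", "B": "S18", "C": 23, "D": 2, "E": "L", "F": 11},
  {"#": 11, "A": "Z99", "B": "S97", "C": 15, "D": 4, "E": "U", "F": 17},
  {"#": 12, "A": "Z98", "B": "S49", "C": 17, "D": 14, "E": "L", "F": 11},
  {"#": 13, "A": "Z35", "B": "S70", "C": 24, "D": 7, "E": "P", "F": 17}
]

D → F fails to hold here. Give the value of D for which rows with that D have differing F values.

15

D=5: row 1 → F = 13 ✓
D=9: row 2 → F = 11 ✓
D=15: rows 3, 7 → F takes values {12, 11} — violation
D=6: row 4 → F = 13 ✓
D=0: row 5 → F = 1 ✓
D=1: rows 6, 8 → F = 7, 7 ✓
D=10: row 9 → F = 6 ✓
D=2: row 10 → F = 11 ✓
D=4: row 11 → F = 17 ✓
D=14: row 12 → F = 11 ✓
D=7: row 13 → F = 17 ✓
The only D value with inconsistent F is D=15.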